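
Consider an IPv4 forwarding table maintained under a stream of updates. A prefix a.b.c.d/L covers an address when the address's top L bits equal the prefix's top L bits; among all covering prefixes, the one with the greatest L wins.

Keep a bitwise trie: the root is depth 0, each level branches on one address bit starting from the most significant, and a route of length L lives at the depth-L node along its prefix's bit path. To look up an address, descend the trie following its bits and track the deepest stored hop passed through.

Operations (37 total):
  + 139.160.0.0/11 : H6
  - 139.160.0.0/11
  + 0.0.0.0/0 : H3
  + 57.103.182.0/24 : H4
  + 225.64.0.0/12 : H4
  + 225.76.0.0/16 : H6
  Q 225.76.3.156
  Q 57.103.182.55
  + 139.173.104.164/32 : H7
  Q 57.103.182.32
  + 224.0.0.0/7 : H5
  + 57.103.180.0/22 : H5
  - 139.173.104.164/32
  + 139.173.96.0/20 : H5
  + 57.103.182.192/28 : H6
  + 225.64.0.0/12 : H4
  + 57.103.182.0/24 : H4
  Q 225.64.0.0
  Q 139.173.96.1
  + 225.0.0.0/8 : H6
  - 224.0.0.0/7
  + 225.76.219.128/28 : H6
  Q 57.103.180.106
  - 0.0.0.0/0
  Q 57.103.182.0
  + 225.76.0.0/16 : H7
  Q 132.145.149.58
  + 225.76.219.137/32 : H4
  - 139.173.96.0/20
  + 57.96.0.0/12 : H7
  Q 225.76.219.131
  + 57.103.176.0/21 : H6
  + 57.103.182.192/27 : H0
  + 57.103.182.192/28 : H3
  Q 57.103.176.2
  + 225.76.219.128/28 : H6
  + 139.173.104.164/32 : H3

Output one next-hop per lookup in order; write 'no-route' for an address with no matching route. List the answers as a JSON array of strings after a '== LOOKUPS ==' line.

Apply in order:
  + 139.160.0.0/11 (H6) depth=11
  del 139.160.0.0/11 (clear depth 11)
  + 0.0.0.0/0 (H3) depth=0
  + 57.103.182.0/24 (H4) depth=24
  + 225.64.0.0/12 (H4) depth=12
  + 225.76.0.0/16 (H6) depth=16
  ? 225.76.3.156  path d0:H3→d1:-→d2:-→d3:-→d4:-→d5:-→d6:-→d7:-→d8:-→d9:-→d10:-→d11:-→d12:H4→d13:-→d14:-→d15:-→d16:H6  best=H6
  ? 57.103.182.55  path d0:H3→d1:-→d2:-→d3:-→d4:-→d5:-→d6:-→d7:-→d8:-→d9:-→d10:-→d11:-→d12:-→d13:-→d14:-→d15:-→d16:-→d17:-→d18:-→d19:-→d20:-→d21:-→d22:-→d23:-→d24:H4  best=H4
  + 139.173.104.164/32 (H7) depth=32
  ? 57.103.182.32  path d0:H3→d1:-→d2:-→d3:-→d4:-→d5:-→d6:-→d7:-→d8:-→d9:-→d10:-→d11:-→d12:-→d13:-→d14:-→d15:-→d16:-→d17:-→d18:-→d19:-→d20:-→d21:-→d22:-→d23:-→d24:H4  best=H4
  + 224.0.0.0/7 (H5) depth=7
  + 57.103.180.0/22 (H5) depth=22
  del 139.173.104.164/32 (clear depth 32)
  + 139.173.96.0/20 (H5) depth=20
  + 57.103.182.192/28 (H6) depth=28
  + 225.64.0.0/12 (H4) depth=12
  + 57.103.182.0/24 (H4) depth=24
  ? 225.64.0.0  path d0:H3→d1:-→d2:-→d3:-→d4:-→d5:-→d6:-→d7:H5→d8:-→d9:-→d10:-→d11:-→d12:H4  best=H4
  ? 139.173.96.1  path d0:H3→d1:-→d2:-→d3:-→d4:-→d5:-→d6:-→d7:-→d8:-→d9:-→d10:-→d11:-→d12:-→d13:-→d14:-→d15:-→d16:-→d17:-→d18:-→d19:-→d20:H5  best=H5
  + 225.0.0.0/8 (H6) depth=8
  del 224.0.0.0/7 (clear depth 7)
  + 225.76.219.128/28 (H6) depth=28
  ? 57.103.180.106  path d0:H3→d1:-→d2:-→d3:-→d4:-→d5:-→d6:-→d7:-→d8:-→d9:-→d10:-→d11:-→d12:-→d13:-→d14:-→d15:-→d16:-→d17:-→d18:-→d19:-→d20:-→d21:-→d22:H5  best=H5
  del 0.0.0.0/0 (clear depth 0)
  ? 57.103.182.0  path d0:-→d1:-→d2:-→d3:-→d4:-→d5:-→d6:-→d7:-→d8:-→d9:-→d10:-→d11:-→d12:-→d13:-→d14:-→d15:-→d16:-→d17:-→d18:-→d19:-→d20:-→d21:-→d22:H5→d23:-→d24:H4  best=H4
  + 225.76.0.0/16 (H7) depth=16
  ? 132.145.149.58  path d0:-→d1:-→d2:-→d3:-→d4:-  best=no-route
  + 225.76.219.137/32 (H4) depth=32
  del 139.173.96.0/20 (clear depth 20)
  + 57.96.0.0/12 (H7) depth=12
  ? 225.76.219.131  path d0:-→d1:-→d2:-→d3:-→d4:-→d5:-→d6:-→d7:-→d8:H6→d9:-→d10:-→d11:-→d12:H4→d13:-→d14:-→d15:-→d16:H7→d17:-→d18:-→d19:-→d20:-→d21:-→d22:-→d23:-→d24:-→d25:-→d26:-→d27:-→d28:H6  best=H6
  + 57.103.176.0/21 (H6) depth=21
  + 57.103.182.192/27 (H0) depth=27
  + 57.103.182.192/28 (H3) depth=28
  ? 57.103.176.2  path d0:-→d1:-→d2:-→d3:-→d4:-→d5:-→d6:-→d7:-→d8:-→d9:-→d10:-→d11:-→d12:H7→d13:-→d14:-→d15:-→d16:-→d17:-→d18:-→d19:-→d20:-→d21:H6  best=H6
  + 225.76.219.128/28 (H6) depth=28
  + 139.173.104.164/32 (H3) depth=32

== LOOKUPS ==
["H6","H4","H4","H4","H5","H5","H4","no-route","H6","H6"]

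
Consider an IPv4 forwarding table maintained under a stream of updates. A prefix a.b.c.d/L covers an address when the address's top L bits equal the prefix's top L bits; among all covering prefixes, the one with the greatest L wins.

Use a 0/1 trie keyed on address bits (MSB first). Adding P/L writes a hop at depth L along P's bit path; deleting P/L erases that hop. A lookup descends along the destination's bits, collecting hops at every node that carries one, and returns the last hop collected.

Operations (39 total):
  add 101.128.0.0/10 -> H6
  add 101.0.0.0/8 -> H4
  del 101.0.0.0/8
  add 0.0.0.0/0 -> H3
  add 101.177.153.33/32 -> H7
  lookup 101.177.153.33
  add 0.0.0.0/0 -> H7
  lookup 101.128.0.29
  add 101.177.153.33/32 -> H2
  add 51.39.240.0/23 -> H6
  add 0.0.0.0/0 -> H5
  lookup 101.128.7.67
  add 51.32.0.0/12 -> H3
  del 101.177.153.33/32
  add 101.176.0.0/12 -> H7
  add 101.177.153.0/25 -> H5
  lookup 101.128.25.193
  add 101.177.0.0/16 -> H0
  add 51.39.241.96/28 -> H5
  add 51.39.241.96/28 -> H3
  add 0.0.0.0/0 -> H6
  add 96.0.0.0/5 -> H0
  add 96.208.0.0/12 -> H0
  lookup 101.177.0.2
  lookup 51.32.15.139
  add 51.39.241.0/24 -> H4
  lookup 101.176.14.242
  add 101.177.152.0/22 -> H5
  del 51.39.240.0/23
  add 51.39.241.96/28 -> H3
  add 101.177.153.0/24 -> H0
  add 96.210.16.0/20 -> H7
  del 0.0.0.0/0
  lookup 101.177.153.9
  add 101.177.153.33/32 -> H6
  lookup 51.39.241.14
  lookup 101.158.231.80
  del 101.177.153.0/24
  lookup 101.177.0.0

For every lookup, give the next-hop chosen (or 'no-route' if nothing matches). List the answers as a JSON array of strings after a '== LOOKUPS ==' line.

Process each operation:
  + 101.128.0.0/10 (H6) depth=10
  + 101.0.0.0/8 (H4) depth=8
  del 101.0.0.0/8 (clear depth 8)
  + 0.0.0.0/0 (H3) depth=0
  + 101.177.153.33/32 (H7) depth=32
  Q 101.177.153.33: descend 01100101101100011001100100100001 ; hops seen [H3,H6,H7] ; pick H7
  + 0.0.0.0/0 (H7) depth=0
  Q 101.128.0.29: descend 0110010110 ; hops seen [H7,H6] ; pick H6
  + 101.177.153.33/32 (H2) depth=32
  + 51.39.240.0/23 (H6) depth=23
  + 0.0.0.0/0 (H5) depth=0
  Q 101.128.7.67: descend 0110010110 ; hops seen [H5,H6] ; pick H6
  + 51.32.0.0/12 (H3) depth=12
  del 101.177.153.33/32 (clear depth 32)
  + 101.176.0.0/12 (H7) depth=12
  + 101.177.153.0/25 (H5) depth=25
  Q 101.128.25.193: descend 0110010110 ; hops seen [H5,H6] ; pick H6
  + 101.177.0.0/16 (H0) depth=16
  + 51.39.241.96/28 (H5) depth=28
  + 51.39.241.96/28 (H3) depth=28
  + 0.0.0.0/0 (H6) depth=0
  + 96.0.0.0/5 (H0) depth=5
  + 96.208.0.0/12 (H0) depth=12
  Q 101.177.0.2: descend 0110010110110001 ; hops seen [H6,H0,H6,H7,H0] ; pick H0
  Q 51.32.15.139: descend 0011001100100 ; hops seen [H6,H3] ; pick H3
  + 51.39.241.0/24 (H4) depth=24
  Q 101.176.14.242: descend 011001011011000 ; hops seen [H6,H0,H6,H7] ; pick H7
  + 101.177.152.0/22 (H5) depth=22
  del 51.39.240.0/23 (clear depth 23)
  + 51.39.241.96/28 (H3) depth=28
  + 101.177.153.0/24 (H0) depth=24
  + 96.210.16.0/20 (H7) depth=20
  del 0.0.0.0/0 (clear depth 0)
  Q 101.177.153.9: descend 01100101101100011001100100 ; hops seen [H0,H6,H7,H0,H5,H0,H5] ; pick H5
  + 101.177.153.33/32 (H6) depth=32
  Q 51.39.241.14: descend 0011001100100111111100010 ; hops seen [H3,H4] ; pick H4
  Q 101.158.231.80: descend 0110010110 ; hops seen [H0,H6] ; pick H6
  del 101.177.153.0/24 (clear depth 24)
  Q 101.177.0.0: descend 0110010110110001 ; hops seen [H0,H6,H7,H0] ; pick H0

== LOOKUPS ==
["H7","H6","H6","H6","H0","H3","H7","H5","H4","H6","H0"]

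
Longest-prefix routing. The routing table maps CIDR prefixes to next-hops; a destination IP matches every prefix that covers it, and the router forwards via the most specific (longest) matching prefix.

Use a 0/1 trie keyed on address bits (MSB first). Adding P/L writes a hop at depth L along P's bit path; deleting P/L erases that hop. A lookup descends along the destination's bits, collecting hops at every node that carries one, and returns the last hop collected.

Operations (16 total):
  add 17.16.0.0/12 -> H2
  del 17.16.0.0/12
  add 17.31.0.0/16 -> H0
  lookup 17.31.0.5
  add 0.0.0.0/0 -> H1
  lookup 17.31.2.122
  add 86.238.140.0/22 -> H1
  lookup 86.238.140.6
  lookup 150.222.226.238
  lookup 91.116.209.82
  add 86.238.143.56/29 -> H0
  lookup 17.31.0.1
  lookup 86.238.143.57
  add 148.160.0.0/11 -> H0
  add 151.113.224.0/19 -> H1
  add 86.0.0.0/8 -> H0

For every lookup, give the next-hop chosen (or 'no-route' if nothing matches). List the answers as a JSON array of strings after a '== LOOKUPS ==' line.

Trace:
  + 17.16.0.0/12 (H2) depth=12
  - 17.16.0.0/12 clear@12
  + 17.31.0.0/16 (H0) depth=16
  Q 17.31.0.5: descend 0001000100011111 ; hops seen [H0] ; pick H0
  + 0.0.0.0/0 (H1) depth=0
  Q 17.31.2.122: descend 0001000100011111 ; hops seen [H1,H0] ; pick H0
  + 86.238.140.0/22 (H1) depth=22
  Q 86.238.140.6: descend 0101011011101110100011 ; hops seen [H1,H1] ; pick H1
  Q 150.222.226.238: descend ε ; hops seen [H1] ; pick H1
  Q 91.116.209.82: descend 0101 ; hops seen [H1] ; pick H1
  + 86.238.143.56/29 (H0) depth=29
  Q 17.31.0.1: descend 0001000100011111 ; hops seen [H1,H0] ; pick H0
  Q 86.238.143.57: descend 01010110111011101000111100111 ; hops seen [H1,H1,H0] ; pick H0
  + 148.160.0.0/11 (H0) depth=11
  + 151.113.224.0/19 (H1) depth=19
  + 86.0.0.0/8 (H0) depth=8

== LOOKUPS ==
["H0","H0","H1","H1","H1","H0","H0"]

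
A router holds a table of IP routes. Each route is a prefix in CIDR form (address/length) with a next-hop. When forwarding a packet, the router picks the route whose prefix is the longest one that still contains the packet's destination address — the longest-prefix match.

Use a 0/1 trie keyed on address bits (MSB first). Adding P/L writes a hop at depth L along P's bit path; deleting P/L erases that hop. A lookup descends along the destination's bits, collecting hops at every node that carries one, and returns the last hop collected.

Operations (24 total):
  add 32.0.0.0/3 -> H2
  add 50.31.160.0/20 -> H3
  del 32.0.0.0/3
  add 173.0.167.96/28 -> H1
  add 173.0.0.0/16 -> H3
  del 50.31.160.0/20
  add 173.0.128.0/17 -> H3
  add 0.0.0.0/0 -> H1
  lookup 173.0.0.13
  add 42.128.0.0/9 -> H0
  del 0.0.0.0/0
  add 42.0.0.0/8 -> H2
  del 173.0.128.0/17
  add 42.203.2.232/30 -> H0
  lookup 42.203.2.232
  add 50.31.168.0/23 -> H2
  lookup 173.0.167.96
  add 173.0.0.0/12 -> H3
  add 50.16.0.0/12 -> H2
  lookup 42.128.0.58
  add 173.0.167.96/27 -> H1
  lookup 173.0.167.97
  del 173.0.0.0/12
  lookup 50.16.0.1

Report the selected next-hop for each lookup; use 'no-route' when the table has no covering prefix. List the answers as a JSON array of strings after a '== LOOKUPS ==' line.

Trace:
  + 32.0.0.0/3 (H2) depth=3
  + 50.31.160.0/20 (H3) depth=20
  - 32.0.0.0/3 clear@3
  + 173.0.167.96/28 (H1) depth=28
  + 173.0.0.0/16 (H3) depth=16
  - 50.31.160.0/20 clear@20
  + 173.0.128.0/17 (H3) depth=17
  + 0.0.0.0/0 (H1) depth=0
  Q 173.0.0.13: descend 1010110100000000 ; hops seen [H1,H3] ; pick H3
  + 42.128.0.0/9 (H0) depth=9
  - 0.0.0.0/0 clear@0
  + 42.0.0.0/8 (H2) depth=8
  - 173.0.128.0/17 clear@17
  + 42.203.2.232/30 (H0) depth=30
  Q 42.203.2.232: descend 001010101100101100000010111010 ; hops seen [H2,H0,H0] ; pick H0
  + 50.31.168.0/23 (H2) depth=23
  Q 173.0.167.96: descend 1010110100000000101001110110 ; hops seen [H3,H1] ; pick H1
  + 173.0.0.0/12 (H3) depth=12
  + 50.16.0.0/12 (H2) depth=12
  Q 42.128.0.58: descend 001010101 ; hops seen [H2,H0] ; pick H0
  + 173.0.167.96/27 (H1) depth=27
  Q 173.0.167.97: descend 1010110100000000101001110110 ; hops seen [H3,H3,H1,H1] ; pick H1
  - 173.0.0.0/12 clear@12
  Q 50.16.0.1: descend 001100100001 ; hops seen [H2] ; pick H2

== LOOKUPS ==
["H3","H0","H1","H0","H1","H2"]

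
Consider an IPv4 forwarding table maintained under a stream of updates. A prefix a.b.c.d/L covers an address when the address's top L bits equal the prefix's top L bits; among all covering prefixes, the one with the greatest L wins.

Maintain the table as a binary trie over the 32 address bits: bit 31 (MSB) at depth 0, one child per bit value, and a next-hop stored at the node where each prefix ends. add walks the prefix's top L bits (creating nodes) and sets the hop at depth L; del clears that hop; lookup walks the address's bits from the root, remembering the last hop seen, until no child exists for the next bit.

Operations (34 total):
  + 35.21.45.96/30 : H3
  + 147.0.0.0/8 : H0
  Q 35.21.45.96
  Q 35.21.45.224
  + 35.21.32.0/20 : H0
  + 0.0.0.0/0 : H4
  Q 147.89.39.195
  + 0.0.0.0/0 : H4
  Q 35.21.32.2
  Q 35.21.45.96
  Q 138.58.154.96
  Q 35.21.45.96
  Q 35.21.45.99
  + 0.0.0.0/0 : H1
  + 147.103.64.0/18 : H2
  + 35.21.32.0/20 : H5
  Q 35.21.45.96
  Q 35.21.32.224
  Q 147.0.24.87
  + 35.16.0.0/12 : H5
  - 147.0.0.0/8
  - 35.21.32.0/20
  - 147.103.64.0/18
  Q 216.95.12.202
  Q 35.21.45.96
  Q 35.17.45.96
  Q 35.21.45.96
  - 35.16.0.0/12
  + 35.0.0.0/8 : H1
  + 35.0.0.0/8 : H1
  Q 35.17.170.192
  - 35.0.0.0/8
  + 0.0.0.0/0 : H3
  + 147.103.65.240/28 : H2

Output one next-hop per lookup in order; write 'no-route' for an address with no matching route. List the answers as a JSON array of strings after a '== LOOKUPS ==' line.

Process each operation:
  + 35.21.45.96/30 (H3) depth=30
  + 147.0.0.0/8 (H0) depth=8
  Q 35.21.45.96: descend 001000110001010100101101011000 ; hops seen [H3] ; pick H3
  Q 35.21.45.224: descend 001000110001010100101101 ; hops seen [∅] ; pick no-route
  + 35.21.32.0/20 (H0) depth=20
  + 0.0.0.0/0 (H4) depth=0
  Q 147.89.39.195: descend 10010011 ; hops seen [H4,H0] ; pick H0
  + 0.0.0.0/0 (H4) depth=0
  Q 35.21.32.2: descend 00100011000101010010 ; hops seen [H4,H0] ; pick H0
  Q 35.21.45.96: descend 001000110001010100101101011000 ; hops seen [H4,H0,H3] ; pick H3
  Q 138.58.154.96: descend 100 ; hops seen [H4] ; pick H4
  Q 35.21.45.96: descend 001000110001010100101101011000 ; hops seen [H4,H0,H3] ; pick H3
  Q 35.21.45.99: descend 001000110001010100101101011000 ; hops seen [H4,H0,H3] ; pick H3
  + 0.0.0.0/0 (H1) depth=0
  + 147.103.64.0/18 (H2) depth=18
  + 35.21.32.0/20 (H5) depth=20
  Q 35.21.45.96: descend 001000110001010100101101011000 ; hops seen [H1,H5,H3] ; pick H3
  Q 35.21.32.224: descend 00100011000101010010 ; hops seen [H1,H5] ; pick H5
  Q 147.0.24.87: descend 100100110 ; hops seen [H1,H0] ; pick H0
  + 35.16.0.0/12 (H5) depth=12
  del 147.0.0.0/8 (clear depth 8)
  del 35.21.32.0/20 (clear depth 20)
  del 147.103.64.0/18 (clear depth 18)
  Q 216.95.12.202: descend 1 ; hops seen [H1] ; pick H1
  Q 35.21.45.96: descend 001000110001010100101101011000 ; hops seen [H1,H5,H3] ; pick H3
  Q 35.17.45.96: descend 0010001100010 ; hops seen [H1,H5] ; pick H5
  Q 35.21.45.96: descend 001000110001010100101101011000 ; hops seen [H1,H5,H3] ; pick H3
  del 35.16.0.0/12 (clear depth 12)
  + 35.0.0.0/8 (H1) depth=8
  + 35.0.0.0/8 (H1) depth=8
  Q 35.17.170.192: descend 0010001100010 ; hops seen [H1,H1] ; pick H1
  del 35.0.0.0/8 (clear depth 8)
  + 0.0.0.0/0 (H3) depth=0
  + 147.103.65.240/28 (H2) depth=28

== LOOKUPS ==
["H3","no-route","H0","H0","H3","H4","H3","H3","H3","H5","H0","H1","H3","H5","H3","H1"]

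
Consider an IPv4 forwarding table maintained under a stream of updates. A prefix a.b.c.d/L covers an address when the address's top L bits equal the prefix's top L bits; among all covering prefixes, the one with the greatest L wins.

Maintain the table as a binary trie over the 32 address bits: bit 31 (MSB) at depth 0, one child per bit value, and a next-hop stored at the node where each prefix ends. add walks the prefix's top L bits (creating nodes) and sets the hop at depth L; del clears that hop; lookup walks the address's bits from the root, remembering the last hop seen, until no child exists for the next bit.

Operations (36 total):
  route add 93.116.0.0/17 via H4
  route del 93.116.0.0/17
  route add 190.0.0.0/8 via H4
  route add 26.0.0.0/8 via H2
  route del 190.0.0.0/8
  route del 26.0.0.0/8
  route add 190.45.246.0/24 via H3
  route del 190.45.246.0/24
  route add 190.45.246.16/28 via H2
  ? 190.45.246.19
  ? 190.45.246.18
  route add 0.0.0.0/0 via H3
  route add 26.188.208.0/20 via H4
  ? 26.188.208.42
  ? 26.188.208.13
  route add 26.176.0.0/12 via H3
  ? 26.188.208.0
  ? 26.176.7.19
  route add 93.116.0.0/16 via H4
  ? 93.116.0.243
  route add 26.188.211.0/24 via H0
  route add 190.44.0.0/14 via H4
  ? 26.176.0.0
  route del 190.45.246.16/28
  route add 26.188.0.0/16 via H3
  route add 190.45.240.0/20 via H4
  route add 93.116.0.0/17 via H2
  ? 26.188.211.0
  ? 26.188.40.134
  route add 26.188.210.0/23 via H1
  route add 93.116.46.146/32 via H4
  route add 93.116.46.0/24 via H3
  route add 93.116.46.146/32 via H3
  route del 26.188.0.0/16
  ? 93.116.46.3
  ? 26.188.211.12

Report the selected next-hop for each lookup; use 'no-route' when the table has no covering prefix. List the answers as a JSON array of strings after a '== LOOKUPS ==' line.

Apply in order:
  add 93.116.0.0/17 -> H4 at depth 17
  - 93.116.0.0/17 clear@17
  add 190.0.0.0/8 -> H4 at depth 8
  add 26.0.0.0/8 -> H2 at depth 8
  - 190.0.0.0/8 clear@8
  - 26.0.0.0/8 clear@8
  add 190.45.246.0/24 -> H3 at depth 24
  - 190.45.246.0/24 clear@24
  add 190.45.246.16/28 -> H2 at depth 28
  lookup 190.45.246.19: bits 1011111000101101111101100001 walk d0:-→d1:-→d2:-→d3:-→d4:-→d5:-→d6:-→d7:-→d8:-→d9:-→d10:-→d11:-→d12:-→d13:-→d14:-→d15:-→d16:-→d17:-→d18:-→d19:-→d20:-→d21:-→d22:-→d23:-→d24:-→d25:-→d26:-→d27:-→d28:H2 -> H2
  lookup 190.45.246.18: bits 1011111000101101111101100001 walk d0:-→d1:-→d2:-→d3:-→d4:-→d5:-→d6:-→d7:-→d8:-→d9:-→d10:-→d11:-→d12:-→d13:-→d14:-→d15:-→d16:-→d17:-→d18:-→d19:-→d20:-→d21:-→d22:-→d23:-→d24:-→d25:-→d26:-→d27:-→d28:H2 -> H2
  add 0.0.0.0/0 -> H3 at depth 0
  add 26.188.208.0/20 -> H4 at depth 20
  lookup 26.188.208.42: bits 00011010101111001101 walk d0:H3→d1:-→d2:-→d3:-→d4:-→d5:-→d6:-→d7:-→d8:-→d9:-→d10:-→d11:-→d12:-→d13:-→d14:-→d15:-→d16:-→d17:-→d18:-→d19:-→d20:H4 -> H4
  lookup 26.188.208.13: bits 00011010101111001101 walk d0:H3→d1:-→d2:-→d3:-→d4:-→d5:-→d6:-→d7:-→d8:-→d9:-→d10:-→d11:-→d12:-→d13:-→d14:-→d15:-→d16:-→d17:-→d18:-→d19:-→d20:H4 -> H4
  add 26.176.0.0/12 -> H3 at depth 12
  lookup 26.188.208.0: bits 00011010101111001101 walk d0:H3→d1:-→d2:-→d3:-→d4:-→d5:-→d6:-→d7:-→d8:-→d9:-→d10:-→d11:-→d12:H3→d13:-→d14:-→d15:-→d16:-→d17:-→d18:-→d19:-→d20:H4 -> H4
  lookup 26.176.7.19: bits 000110101011 walk d0:H3→d1:-→d2:-→d3:-→d4:-→d5:-→d6:-→d7:-→d8:-→d9:-→d10:-→d11:-→d12:H3 -> H3
  add 93.116.0.0/16 -> H4 at depth 16
  lookup 93.116.0.243: bits 01011101011101000 walk d0:H3→d1:-→d2:-→d3:-→d4:-→d5:-→d6:-→d7:-→d8:-→d9:-→d10:-→d11:-→d12:-→d13:-→d14:-→d15:-→d16:H4→d17:- -> H4
  add 26.188.211.0/24 -> H0 at depth 24
  add 190.44.0.0/14 -> H4 at depth 14
  lookup 26.176.0.0: bits 000110101011 walk d0:H3→d1:-→d2:-→d3:-→d4:-→d5:-→d6:-→d7:-→d8:-→d9:-→d10:-→d11:-→d12:H3 -> H3
  - 190.45.246.16/28 clear@28
  add 26.188.0.0/16 -> H3 at depth 16
  add 190.45.240.0/20 -> H4 at depth 20
  add 93.116.0.0/17 -> H2 at depth 17
  lookup 26.188.211.0: bits 000110101011110011010011 walk d0:H3→d1:-→d2:-→d3:-→d4:-→d5:-→d6:-→d7:-→d8:-→d9:-→d10:-→d11:-→d12:H3→d13:-→d14:-→d15:-→d16:H3→d17:-→d18:-→d19:-→d20:H4→d21:-→d22:-→d23:-→d24:H0 -> H0
  lookup 26.188.40.134: bits 0001101010111100 walk d0:H3→d1:-→d2:-→d3:-→d4:-→d5:-→d6:-→d7:-→d8:-→d9:-→d10:-→d11:-→d12:H3→d13:-→d14:-→d15:-→d16:H3 -> H3
  add 26.188.210.0/23 -> H1 at depth 23
  add 93.116.46.146/32 -> H4 at depth 32
  add 93.116.46.0/24 -> H3 at depth 24
  add 93.116.46.146/32 -> H3 at depth 32
  - 26.188.0.0/16 clear@16
  lookup 93.116.46.3: bits 010111010111010000101110 walk d0:H3→d1:-→d2:-→d3:-→d4:-→d5:-→d6:-→d7:-→d8:-→d9:-→d10:-→d11:-→d12:-→d13:-→d14:-→d15:-→d16:H4→d17:H2→d18:-→d19:-→d20:-→d21:-→d22:-→d23:-→d24:H3 -> H3
  lookup 26.188.211.12: bits 000110101011110011010011 walk d0:H3→d1:-→d2:-→d3:-→d4:-→d5:-→d6:-→d7:-→d8:-→d9:-→d10:-→d11:-→d12:H3→d13:-→d14:-→d15:-→d16:-→d17:-→d18:-→d19:-→d20:H4→d21:-→d22:-→d23:H1→d24:H0 -> H0

== LOOKUPS ==
["H2","H2","H4","H4","H4","H3","H4","H3","H0","H3","H3","H0"]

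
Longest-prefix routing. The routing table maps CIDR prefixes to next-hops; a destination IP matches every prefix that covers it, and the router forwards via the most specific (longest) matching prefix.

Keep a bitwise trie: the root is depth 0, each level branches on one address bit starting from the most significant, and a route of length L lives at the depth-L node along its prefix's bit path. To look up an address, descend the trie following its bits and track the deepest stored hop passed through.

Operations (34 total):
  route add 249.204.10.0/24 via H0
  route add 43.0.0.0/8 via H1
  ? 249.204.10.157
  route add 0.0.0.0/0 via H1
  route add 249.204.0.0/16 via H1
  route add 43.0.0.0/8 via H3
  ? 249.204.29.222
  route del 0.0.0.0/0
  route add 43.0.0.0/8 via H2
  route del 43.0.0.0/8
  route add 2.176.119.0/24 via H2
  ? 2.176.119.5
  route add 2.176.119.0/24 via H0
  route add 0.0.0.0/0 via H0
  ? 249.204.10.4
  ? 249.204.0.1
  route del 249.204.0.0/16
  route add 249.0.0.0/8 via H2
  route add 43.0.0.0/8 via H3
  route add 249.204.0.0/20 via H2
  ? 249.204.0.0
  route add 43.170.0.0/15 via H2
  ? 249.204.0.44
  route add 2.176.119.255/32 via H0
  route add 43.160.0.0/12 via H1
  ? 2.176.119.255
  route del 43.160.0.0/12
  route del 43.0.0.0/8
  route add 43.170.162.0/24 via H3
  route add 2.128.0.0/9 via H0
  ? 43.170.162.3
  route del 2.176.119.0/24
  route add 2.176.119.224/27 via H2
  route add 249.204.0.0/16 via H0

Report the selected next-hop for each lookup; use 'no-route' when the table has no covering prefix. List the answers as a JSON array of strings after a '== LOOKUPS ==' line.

Trace:
  + 249.204.10.0/24 (H0) depth=24
  + 43.0.0.0/8 (H1) depth=8
  Q 249.204.10.157: descend 111110011100110000001010 ; hops seen [H0] ; pick H0
  + 0.0.0.0/0 (H1) depth=0
  + 249.204.0.0/16 (H1) depth=16
  + 43.0.0.0/8 (H3) depth=8
  Q 249.204.29.222: descend 1111100111001100000 ; hops seen [H1,H1] ; pick H1
  del 0.0.0.0/0 (clear depth 0)
  + 43.0.0.0/8 (H2) depth=8
  del 43.0.0.0/8 (clear depth 8)
  + 2.176.119.0/24 (H2) depth=24
  Q 2.176.119.5: descend 000000101011000001110111 ; hops seen [H2] ; pick H2
  + 2.176.119.0/24 (H0) depth=24
  + 0.0.0.0/0 (H0) depth=0
  Q 249.204.10.4: descend 111110011100110000001010 ; hops seen [H0,H1,H0] ; pick H0
  Q 249.204.0.1: descend 11111001110011000000 ; hops seen [H0,H1] ; pick H1
  del 249.204.0.0/16 (clear depth 16)
  + 249.0.0.0/8 (H2) depth=8
  + 43.0.0.0/8 (H3) depth=8
  + 249.204.0.0/20 (H2) depth=20
  Q 249.204.0.0: descend 11111001110011000000 ; hops seen [H0,H2,H2] ; pick H2
  + 43.170.0.0/15 (H2) depth=15
  Q 249.204.0.44: descend 11111001110011000000 ; hops seen [H0,H2,H2] ; pick H2
  + 2.176.119.255/32 (H0) depth=32
  + 43.160.0.0/12 (H1) depth=12
  Q 2.176.119.255: descend 00000010101100000111011111111111 ; hops seen [H0,H0,H0] ; pick H0
  del 43.160.0.0/12 (clear depth 12)
  del 43.0.0.0/8 (clear depth 8)
  + 43.170.162.0/24 (H3) depth=24
  + 2.128.0.0/9 (H0) depth=9
  Q 43.170.162.3: descend 001010111010101010100010 ; hops seen [H0,H2,H3] ; pick H3
  del 2.176.119.0/24 (clear depth 24)
  + 2.176.119.224/27 (H2) depth=27
  + 249.204.0.0/16 (H0) depth=16

== LOOKUPS ==
["H0","H1","H2","H0","H1","H2","H2","H0","H3"]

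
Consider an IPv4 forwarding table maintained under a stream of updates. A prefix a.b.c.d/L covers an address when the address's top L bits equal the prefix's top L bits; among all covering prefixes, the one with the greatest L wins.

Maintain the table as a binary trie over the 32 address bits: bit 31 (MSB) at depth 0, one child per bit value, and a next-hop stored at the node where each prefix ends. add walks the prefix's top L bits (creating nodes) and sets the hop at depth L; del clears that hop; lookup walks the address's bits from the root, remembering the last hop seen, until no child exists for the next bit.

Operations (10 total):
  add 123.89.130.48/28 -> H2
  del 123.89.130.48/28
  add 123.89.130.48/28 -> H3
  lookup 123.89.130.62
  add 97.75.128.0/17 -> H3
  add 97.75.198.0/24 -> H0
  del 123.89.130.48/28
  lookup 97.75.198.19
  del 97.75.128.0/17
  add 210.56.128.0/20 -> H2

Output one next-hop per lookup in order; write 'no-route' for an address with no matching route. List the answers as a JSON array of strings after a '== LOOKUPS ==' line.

Trace:
  + 123.89.130.48/28 (H2) depth=28
  del 123.89.130.48/28 (clear depth 28)
  + 123.89.130.48/28 (H3) depth=28
  ? 123.89.130.62  path d0:-→d1:-→d2:-→d3:-→d4:-→d5:-→d6:-→d7:-→d8:-→d9:-→d10:-→d11:-→d12:-→d13:-→d14:-→d15:-→d16:-→d17:-→d18:-→d19:-→d20:-→d21:-→d22:-→d23:-→d24:-→d25:-→d26:-→d27:-→d28:H3  best=H3
  + 97.75.128.0/17 (H3) depth=17
  + 97.75.198.0/24 (H0) depth=24
  del 123.89.130.48/28 (clear depth 28)
  ? 97.75.198.19  path d0:-→d1:-→d2:-→d3:-→d4:-→d5:-→d6:-→d7:-→d8:-→d9:-→d10:-→d11:-→d12:-→d13:-→d14:-→d15:-→d16:-→d17:H3→d18:-→d19:-→d20:-→d21:-→d22:-→d23:-→d24:H0  best=H0
  del 97.75.128.0/17 (clear depth 17)
  + 210.56.128.0/20 (H2) depth=20

== LOOKUPS ==
["H3","H0"]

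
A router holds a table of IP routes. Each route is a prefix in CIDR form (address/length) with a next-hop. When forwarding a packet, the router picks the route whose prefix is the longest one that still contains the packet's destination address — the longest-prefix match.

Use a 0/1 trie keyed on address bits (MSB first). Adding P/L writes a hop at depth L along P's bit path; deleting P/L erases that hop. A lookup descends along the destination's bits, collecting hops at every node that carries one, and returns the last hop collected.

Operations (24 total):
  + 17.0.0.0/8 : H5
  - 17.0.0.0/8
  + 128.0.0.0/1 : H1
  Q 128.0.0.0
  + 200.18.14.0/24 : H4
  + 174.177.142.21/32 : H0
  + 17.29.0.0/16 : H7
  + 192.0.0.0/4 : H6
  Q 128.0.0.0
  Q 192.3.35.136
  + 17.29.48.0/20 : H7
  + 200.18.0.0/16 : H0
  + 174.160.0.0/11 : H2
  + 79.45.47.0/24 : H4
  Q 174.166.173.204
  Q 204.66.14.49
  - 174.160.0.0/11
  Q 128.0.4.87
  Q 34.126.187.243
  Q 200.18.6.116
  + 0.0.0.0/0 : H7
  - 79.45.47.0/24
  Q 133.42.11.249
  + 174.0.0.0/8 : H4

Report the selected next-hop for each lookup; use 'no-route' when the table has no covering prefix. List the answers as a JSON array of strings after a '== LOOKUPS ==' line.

Trace:
  add 17.0.0.0/8 -> H5 at depth 8
  - 17.0.0.0/8 clear@8
  add 128.0.0.0/1 -> H1 at depth 1
  ? 128.0.0.0  path d0:-→d1:H1  best=H1
  add 200.18.14.0/24 -> H4 at depth 24
  add 174.177.142.21/32 -> H0 at depth 32
  add 17.29.0.0/16 -> H7 at depth 16
  add 192.0.0.0/4 -> H6 at depth 4
  ? 128.0.0.0  path d0:-→d1:H1→d2:-  best=H1
  ? 192.3.35.136  path d0:-→d1:H1→d2:-→d3:-→d4:H6  best=H6
  add 17.29.48.0/20 -> H7 at depth 20
  add 200.18.0.0/16 -> H0 at depth 16
  add 174.160.0.0/11 -> H2 at depth 11
  add 79.45.47.0/24 -> H4 at depth 24
  ? 174.166.173.204  path d0:-→d1:H1→d2:-→d3:-→d4:-→d5:-→d6:-→d7:-→d8:-→d9:-→d10:-→d11:H2  best=H2
  ? 204.66.14.49  path d0:-→d1:H1→d2:-→d3:-→d4:H6→d5:-  best=H6
  - 174.160.0.0/11 clear@11
  ? 128.0.4.87  path d0:-→d1:H1→d2:-  best=H1
  ? 34.126.187.243  path d0:-→d1:-→d2:-  best=no-route
  ? 200.18.6.116  path d0:-→d1:H1→d2:-→d3:-→d4:H6→d5:-→d6:-→d7:-→d8:-→d9:-→d10:-→d11:-→d12:-→d13:-→d14:-→d15:-→d16:H0→d17:-→d18:-→d19:-→d20:-  best=H0
  add 0.0.0.0/0 -> H7 at depth 0
  - 79.45.47.0/24 clear@24
  ? 133.42.11.249  path d0:H7→d1:H1→d2:-  best=H1
  add 174.0.0.0/8 -> H4 at depth 8

== LOOKUPS ==
["H1","H1","H6","H2","H6","H1","no-route","H0","H1"]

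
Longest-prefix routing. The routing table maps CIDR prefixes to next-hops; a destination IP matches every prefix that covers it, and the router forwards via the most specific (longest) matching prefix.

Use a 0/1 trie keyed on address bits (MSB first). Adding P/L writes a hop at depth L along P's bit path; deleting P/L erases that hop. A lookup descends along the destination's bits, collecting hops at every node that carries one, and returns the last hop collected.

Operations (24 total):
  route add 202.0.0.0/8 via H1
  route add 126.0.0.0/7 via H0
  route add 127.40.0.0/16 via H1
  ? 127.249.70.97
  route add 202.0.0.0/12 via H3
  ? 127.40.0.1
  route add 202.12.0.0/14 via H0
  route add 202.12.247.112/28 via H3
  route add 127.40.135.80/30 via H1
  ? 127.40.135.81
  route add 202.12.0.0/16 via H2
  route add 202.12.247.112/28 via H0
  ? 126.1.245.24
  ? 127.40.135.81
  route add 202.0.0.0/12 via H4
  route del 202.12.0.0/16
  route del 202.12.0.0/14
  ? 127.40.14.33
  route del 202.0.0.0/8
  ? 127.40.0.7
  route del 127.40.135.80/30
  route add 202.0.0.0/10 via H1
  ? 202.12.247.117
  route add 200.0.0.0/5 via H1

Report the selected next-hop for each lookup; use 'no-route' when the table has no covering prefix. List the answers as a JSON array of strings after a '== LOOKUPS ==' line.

Trace:
  add 202.0.0.0/8 -> H1 at depth 8
  add 126.0.0.0/7 -> H0 at depth 7
  add 127.40.0.0/16 -> H1 at depth 16
  lookup 127.249.70.97: bits 01111111 walk d0:-→d1:-→d2:-→d3:-→d4:-→d5:-→d6:-→d7:H0→d8:- -> H0
  add 202.0.0.0/12 -> H3 at depth 12
  lookup 127.40.0.1: bits 0111111100101000 walk d0:-→d1:-→d2:-→d3:-→d4:-→d5:-→d6:-→d7:H0→d8:-→d9:-→d10:-→d11:-→d12:-→d13:-→d14:-→d15:-→d16:H1 -> H1
  add 202.12.0.0/14 -> H0 at depth 14
  add 202.12.247.112/28 -> H3 at depth 28
  add 127.40.135.80/30 -> H1 at depth 30
  lookup 127.40.135.81: bits 011111110010100010000111010100 walk d0:-→d1:-→d2:-→d3:-→d4:-→d5:-→d6:-→d7:H0→d8:-→d9:-→d10:-→d11:-→d12:-→d13:-→d14:-→d15:-→d16:H1→d17:-→d18:-→d19:-→d20:-→d21:-→d22:-→d23:-→d24:-→d25:-→d26:-→d27:-→d28:-→d29:-→d30:H1 -> H1
  add 202.12.0.0/16 -> H2 at depth 16
  add 202.12.247.112/28 -> H0 at depth 28
  lookup 126.1.245.24: bits 0111111 walk d0:-→d1:-→d2:-→d3:-→d4:-→d5:-→d6:-→d7:H0 -> H0
  lookup 127.40.135.81: bits 011111110010100010000111010100 walk d0:-→d1:-→d2:-→d3:-→d4:-→d5:-→d6:-→d7:H0→d8:-→d9:-→d10:-→d11:-→d12:-→d13:-→d14:-→d15:-→d16:H1→d17:-→d18:-→d19:-→d20:-→d21:-→d22:-→d23:-→d24:-→d25:-→d26:-→d27:-→d28:-→d29:-→d30:H1 -> H1
  add 202.0.0.0/12 -> H4 at depth 12
  - 202.12.0.0/16 clear@16
  - 202.12.0.0/14 clear@14
  lookup 127.40.14.33: bits 0111111100101000 walk d0:-→d1:-→d2:-→d3:-→d4:-→d5:-→d6:-→d7:H0→d8:-→d9:-→d10:-→d11:-→d12:-→d13:-→d14:-→d15:-→d16:H1 -> H1
  - 202.0.0.0/8 clear@8
  lookup 127.40.0.7: bits 0111111100101000 walk d0:-→d1:-→d2:-→d3:-→d4:-→d5:-→d6:-→d7:H0→d8:-→d9:-→d10:-→d11:-→d12:-→d13:-→d14:-→d15:-→d16:H1 -> H1
  - 127.40.135.80/30 clear@30
  add 202.0.0.0/10 -> H1 at depth 10
  lookup 202.12.247.117: bits 1100101000001100111101110111 walk d0:-→d1:-→d2:-→d3:-→d4:-→d5:-→d6:-→d7:-→d8:-→d9:-→d10:H1→d11:-→d12:H4→d13:-→d14:-→d15:-→d16:-→d17:-→d18:-→d19:-→d20:-→d21:-→d22:-→d23:-→d24:-→d25:-→d26:-→d27:-→d28:H0 -> H0
  add 200.0.0.0/5 -> H1 at depth 5

== LOOKUPS ==
["H0","H1","H1","H0","H1","H1","H1","H0"]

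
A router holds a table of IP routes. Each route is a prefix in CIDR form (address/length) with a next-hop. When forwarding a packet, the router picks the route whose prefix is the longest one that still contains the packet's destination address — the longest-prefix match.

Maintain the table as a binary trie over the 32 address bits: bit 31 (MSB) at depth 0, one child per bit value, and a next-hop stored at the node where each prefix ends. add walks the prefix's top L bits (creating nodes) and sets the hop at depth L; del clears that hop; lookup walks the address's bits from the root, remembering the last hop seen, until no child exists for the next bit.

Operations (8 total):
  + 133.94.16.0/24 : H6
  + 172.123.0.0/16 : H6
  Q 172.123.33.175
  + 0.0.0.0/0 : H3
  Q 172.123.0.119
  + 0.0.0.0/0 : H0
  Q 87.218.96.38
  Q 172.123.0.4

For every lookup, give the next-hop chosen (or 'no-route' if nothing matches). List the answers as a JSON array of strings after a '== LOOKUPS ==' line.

Trace:
  + 133.94.16.0/24 (H6) depth=24
  + 172.123.0.0/16 (H6) depth=16
  ? 172.123.33.175  path d0:-→d1:-→d2:-→d3:-→d4:-→d5:-→d6:-→d7:-→d8:-→d9:-→d10:-→d11:-→d12:-→d13:-→d14:-→d15:-→d16:H6  best=H6
  + 0.0.0.0/0 (H3) depth=0
  ? 172.123.0.119  path d0:H3→d1:-→d2:-→d3:-→d4:-→d5:-→d6:-→d7:-→d8:-→d9:-→d10:-→d11:-→d12:-→d13:-→d14:-→d15:-→d16:H6  best=H6
  + 0.0.0.0/0 (H0) depth=0
  ? 87.218.96.38  path d0:H0  best=H0
  ? 172.123.0.4  path d0:H0→d1:-→d2:-→d3:-→d4:-→d5:-→d6:-→d7:-→d8:-→d9:-→d10:-→d11:-→d12:-→d13:-→d14:-→d15:-→d16:H6  best=H6

== LOOKUPS ==
["H6","H6","H0","H6"]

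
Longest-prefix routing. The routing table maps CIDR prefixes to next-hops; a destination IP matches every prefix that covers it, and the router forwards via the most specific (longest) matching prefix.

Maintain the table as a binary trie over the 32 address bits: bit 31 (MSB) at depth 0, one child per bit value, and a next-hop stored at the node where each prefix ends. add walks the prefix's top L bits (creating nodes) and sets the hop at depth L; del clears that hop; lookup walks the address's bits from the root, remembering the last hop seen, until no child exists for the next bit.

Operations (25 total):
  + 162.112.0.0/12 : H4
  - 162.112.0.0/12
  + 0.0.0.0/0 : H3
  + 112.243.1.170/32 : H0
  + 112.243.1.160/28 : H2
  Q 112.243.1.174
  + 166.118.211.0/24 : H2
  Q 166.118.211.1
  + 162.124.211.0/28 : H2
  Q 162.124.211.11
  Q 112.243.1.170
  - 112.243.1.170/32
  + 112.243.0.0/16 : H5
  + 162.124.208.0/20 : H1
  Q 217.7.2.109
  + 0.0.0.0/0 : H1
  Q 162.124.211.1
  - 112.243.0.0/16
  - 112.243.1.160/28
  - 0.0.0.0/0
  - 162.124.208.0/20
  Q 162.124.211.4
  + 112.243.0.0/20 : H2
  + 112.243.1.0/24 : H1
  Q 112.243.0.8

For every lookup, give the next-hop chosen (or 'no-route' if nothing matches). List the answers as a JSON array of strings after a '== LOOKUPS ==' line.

Process each operation:
  + 162.112.0.0/12 (H4) depth=12
  - 162.112.0.0/12 clear@12
  + 0.0.0.0/0 (H3) depth=0
  + 112.243.1.170/32 (H0) depth=32
  + 112.243.1.160/28 (H2) depth=28
  Q 112.243.1.174: descend 01110000111100110000000110101 ; hops seen [H3,H2] ; pick H2
  + 166.118.211.0/24 (H2) depth=24
  Q 166.118.211.1: descend 101001100111011011010011 ; hops seen [H3,H2] ; pick H2
  + 162.124.211.0/28 (H2) depth=28
  Q 162.124.211.11: descend 1010001001111100110100110000 ; hops seen [H3,H2] ; pick H2
  Q 112.243.1.170: descend 01110000111100110000000110101010 ; hops seen [H3,H2,H0] ; pick H0
  - 112.243.1.170/32 clear@32
  + 112.243.0.0/16 (H5) depth=16
  + 162.124.208.0/20 (H1) depth=20
  Q 217.7.2.109: descend 1 ; hops seen [H3] ; pick H3
  + 0.0.0.0/0 (H1) depth=0
  Q 162.124.211.1: descend 1010001001111100110100110000 ; hops seen [H1,H1,H2] ; pick H2
  - 112.243.0.0/16 clear@16
  - 112.243.1.160/28 clear@28
  - 0.0.0.0/0 clear@0
  - 162.124.208.0/20 clear@20
  Q 162.124.211.4: descend 1010001001111100110100110000 ; hops seen [H2] ; pick H2
  + 112.243.0.0/20 (H2) depth=20
  + 112.243.1.0/24 (H1) depth=24
  Q 112.243.0.8: descend 01110000111100110000000 ; hops seen [H2] ; pick H2

== LOOKUPS ==
["H2","H2","H2","H0","H3","H2","H2","H2"]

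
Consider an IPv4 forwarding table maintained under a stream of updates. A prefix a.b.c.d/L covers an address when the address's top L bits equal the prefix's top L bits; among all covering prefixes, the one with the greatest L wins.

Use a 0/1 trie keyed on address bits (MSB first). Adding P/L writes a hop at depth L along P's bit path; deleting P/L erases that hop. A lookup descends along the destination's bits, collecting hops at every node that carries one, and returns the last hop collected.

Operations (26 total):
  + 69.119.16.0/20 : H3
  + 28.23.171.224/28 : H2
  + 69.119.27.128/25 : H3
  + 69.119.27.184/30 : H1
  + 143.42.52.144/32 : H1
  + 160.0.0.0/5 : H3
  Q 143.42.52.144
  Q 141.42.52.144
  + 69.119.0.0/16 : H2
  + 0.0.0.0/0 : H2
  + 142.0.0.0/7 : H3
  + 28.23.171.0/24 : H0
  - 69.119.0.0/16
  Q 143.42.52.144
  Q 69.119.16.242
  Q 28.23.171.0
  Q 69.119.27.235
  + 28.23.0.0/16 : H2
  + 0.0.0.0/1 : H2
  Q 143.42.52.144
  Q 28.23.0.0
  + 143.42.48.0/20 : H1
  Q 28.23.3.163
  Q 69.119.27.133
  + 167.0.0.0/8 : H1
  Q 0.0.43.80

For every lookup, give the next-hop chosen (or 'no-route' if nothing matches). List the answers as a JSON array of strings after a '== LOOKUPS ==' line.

Trace:
  + 69.119.16.0/20 (H3) depth=20
  + 28.23.171.224/28 (H2) depth=28
  + 69.119.27.128/25 (H3) depth=25
  + 69.119.27.184/30 (H1) depth=30
  + 143.42.52.144/32 (H1) depth=32
  + 160.0.0.0/5 (H3) depth=5
  lookup 143.42.52.144: bits 10001111001010100011010010010000 walk d0:-→d1:-→d2:-→d3:-→d4:-→d5:-→d6:-→d7:-→d8:-→d9:-→d10:-→d11:-→d12:-→d13:-→d14:-→d15:-→d16:-→d17:-→d18:-→d19:-→d20:-→d21:-→d22:-→d23:-→d24:-→d25:-→d26:-→d27:-→d28:-→d29:-→d30:-→d31:-→d32:H1 -> H1
  lookup 141.42.52.144: bits 100011 walk d0:-→d1:-→d2:-→d3:-→d4:-→d5:-→d6:- -> no-route
  + 69.119.0.0/16 (H2) depth=16
  + 0.0.0.0/0 (H2) depth=0
  + 142.0.0.0/7 (H3) depth=7
  + 28.23.171.0/24 (H0) depth=24
  - 69.119.0.0/16 clear@16
  lookup 143.42.52.144: bits 10001111001010100011010010010000 walk d0:H2→d1:-→d2:-→d3:-→d4:-→d5:-→d6:-→d7:H3→d8:-→d9:-→d10:-→d11:-→d12:-→d13:-→d14:-→d15:-→d16:-→d17:-→d18:-→d19:-→d20:-→d21:-→d22:-→d23:-→d24:-→d25:-→d26:-→d27:-→d28:-→d29:-→d30:-→d31:-→d32:H1 -> H1
  lookup 69.119.16.242: bits 01000101011101110001 walk d0:H2→d1:-→d2:-→d3:-→d4:-→d5:-→d6:-→d7:-→d8:-→d9:-→d10:-→d11:-→d12:-→d13:-→d14:-→d15:-→d16:-→d17:-→d18:-→d19:-→d20:H3 -> H3
  lookup 28.23.171.0: bits 000111000001011110101011 walk d0:H2→d1:-→d2:-→d3:-→d4:-→d5:-→d6:-→d7:-→d8:-→d9:-→d10:-→d11:-→d12:-→d13:-→d14:-→d15:-→d16:-→d17:-→d18:-→d19:-→d20:-→d21:-→d22:-→d23:-→d24:H0 -> H0
  lookup 69.119.27.235: bits 0100010101110111000110111 walk d0:H2→d1:-→d2:-→d3:-→d4:-→d5:-→d6:-→d7:-→d8:-→d9:-→d10:-→d11:-→d12:-→d13:-→d14:-→d15:-→d16:-→d17:-→d18:-→d19:-→d20:H3→d21:-→d22:-→d23:-→d24:-→d25:H3 -> H3
  + 28.23.0.0/16 (H2) depth=16
  + 0.0.0.0/1 (H2) depth=1
  lookup 143.42.52.144: bits 10001111001010100011010010010000 walk d0:H2→d1:-→d2:-→d3:-→d4:-→d5:-→d6:-→d7:H3→d8:-→d9:-→d10:-→d11:-→d12:-→d13:-→d14:-→d15:-→d16:-→d17:-→d18:-→d19:-→d20:-→d21:-→d22:-→d23:-→d24:-→d25:-→d26:-→d27:-→d28:-→d29:-→d30:-→d31:-→d32:H1 -> H1
  lookup 28.23.0.0: bits 0001110000010111 walk d0:H2→d1:H2→d2:-→d3:-→d4:-→d5:-→d6:-→d7:-→d8:-→d9:-→d10:-→d11:-→d12:-→d13:-→d14:-→d15:-→d16:H2 -> H2
  + 143.42.48.0/20 (H1) depth=20
  lookup 28.23.3.163: bits 0001110000010111 walk d0:H2→d1:H2→d2:-→d3:-→d4:-→d5:-→d6:-→d7:-→d8:-→d9:-→d10:-→d11:-→d12:-→d13:-→d14:-→d15:-→d16:H2 -> H2
  lookup 69.119.27.133: bits 01000101011101110001101110 walk d0:H2→d1:H2→d2:-→d3:-→d4:-→d5:-→d6:-→d7:-→d8:-→d9:-→d10:-→d11:-→d12:-→d13:-→d14:-→d15:-→d16:-→d17:-→d18:-→d19:-→d20:H3→d21:-→d22:-→d23:-→d24:-→d25:H3→d26:- -> H3
  + 167.0.0.0/8 (H1) depth=8
  lookup 0.0.43.80: bits 000 walk d0:H2→d1:H2→d2:-→d3:- -> H2

== LOOKUPS ==
["H1","no-route","H1","H3","H0","H3","H1","H2","H2","H3","H2"]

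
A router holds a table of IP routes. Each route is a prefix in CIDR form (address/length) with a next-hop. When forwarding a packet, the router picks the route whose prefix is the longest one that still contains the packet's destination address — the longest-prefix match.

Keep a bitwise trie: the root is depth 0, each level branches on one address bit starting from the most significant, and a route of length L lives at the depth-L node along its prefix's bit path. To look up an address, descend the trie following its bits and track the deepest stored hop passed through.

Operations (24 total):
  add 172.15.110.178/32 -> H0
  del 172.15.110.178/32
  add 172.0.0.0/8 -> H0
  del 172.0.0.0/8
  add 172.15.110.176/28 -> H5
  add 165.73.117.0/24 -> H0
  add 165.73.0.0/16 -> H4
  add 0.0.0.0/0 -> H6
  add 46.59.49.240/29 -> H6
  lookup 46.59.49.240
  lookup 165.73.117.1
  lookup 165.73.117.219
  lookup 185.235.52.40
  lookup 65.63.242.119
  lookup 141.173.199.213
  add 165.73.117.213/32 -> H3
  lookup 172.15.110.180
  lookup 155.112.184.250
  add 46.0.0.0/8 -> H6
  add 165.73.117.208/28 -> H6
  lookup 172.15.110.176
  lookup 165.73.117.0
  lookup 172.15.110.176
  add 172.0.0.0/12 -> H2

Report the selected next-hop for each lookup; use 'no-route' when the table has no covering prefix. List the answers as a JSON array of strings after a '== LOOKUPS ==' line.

Trace:
  + 172.15.110.178/32 (H0) depth=32
  del 172.15.110.178/32 (clear depth 32)
  + 172.0.0.0/8 (H0) depth=8
  del 172.0.0.0/8 (clear depth 8)
  + 172.15.110.176/28 (H5) depth=28
  + 165.73.117.0/24 (H0) depth=24
  + 165.73.0.0/16 (H4) depth=16
  + 0.0.0.0/0 (H6) depth=0
  + 46.59.49.240/29 (H6) depth=29
  Q 46.59.49.240: descend 00101110001110110011000111110 ; hops seen [H6,H6] ; pick H6
  Q 165.73.117.1: descend 101001010100100101110101 ; hops seen [H6,H4,H0] ; pick H0
  Q 165.73.117.219: descend 101001010100100101110101 ; hops seen [H6,H4,H0] ; pick H0
  Q 185.235.52.40: descend 101 ; hops seen [H6] ; pick H6
  Q 65.63.242.119: descend 0 ; hops seen [H6] ; pick H6
  Q 141.173.199.213: descend 10 ; hops seen [H6] ; pick H6
  + 165.73.117.213/32 (H3) depth=32
  Q 172.15.110.180: descend 10101100000011110110111010110 ; hops seen [H6,H5] ; pick H5
  Q 155.112.184.250: descend 10 ; hops seen [H6] ; pick H6
  + 46.0.0.0/8 (H6) depth=8
  + 165.73.117.208/28 (H6) depth=28
  Q 172.15.110.176: descend 101011000000111101101110101100 ; hops seen [H6,H5] ; pick H5
  Q 165.73.117.0: descend 101001010100100101110101 ; hops seen [H6,H4,H0] ; pick H0
  Q 172.15.110.176: descend 101011000000111101101110101100 ; hops seen [H6,H5] ; pick H5
  + 172.0.0.0/12 (H2) depth=12

== LOOKUPS ==
["H6","H0","H0","H6","H6","H6","H5","H6","H5","H0","H5"]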